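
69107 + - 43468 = 25639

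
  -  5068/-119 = 724/17 = 42.59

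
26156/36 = 6539/9= 726.56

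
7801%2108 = 1477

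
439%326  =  113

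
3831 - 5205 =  - 1374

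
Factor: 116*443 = 2^2*29^1 * 443^1 = 51388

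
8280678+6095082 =14375760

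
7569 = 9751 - 2182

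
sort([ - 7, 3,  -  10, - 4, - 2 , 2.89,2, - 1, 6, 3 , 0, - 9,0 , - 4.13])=[ - 10, - 9, - 7,-4.13,-4, - 2, - 1, 0,0 , 2, 2.89, 3 , 3, 6]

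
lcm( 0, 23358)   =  0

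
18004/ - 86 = - 210 + 28/43 = - 209.35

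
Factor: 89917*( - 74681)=-6715091477 = - 17^1*23^1*191^1*89917^1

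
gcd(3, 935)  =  1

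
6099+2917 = 9016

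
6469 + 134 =6603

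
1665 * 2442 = 4065930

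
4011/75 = 53 + 12/25 = 53.48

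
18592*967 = 17978464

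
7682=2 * 3841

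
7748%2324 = 776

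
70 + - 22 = 48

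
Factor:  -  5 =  - 5^1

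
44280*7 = 309960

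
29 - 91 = -62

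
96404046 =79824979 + 16579067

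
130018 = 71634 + 58384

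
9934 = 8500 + 1434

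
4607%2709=1898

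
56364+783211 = 839575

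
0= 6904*0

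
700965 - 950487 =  - 249522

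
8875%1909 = 1239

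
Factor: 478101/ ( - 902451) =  - 169/319  =  - 11^( - 1 )*13^2 * 29^ ( - 1 ) 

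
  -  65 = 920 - 985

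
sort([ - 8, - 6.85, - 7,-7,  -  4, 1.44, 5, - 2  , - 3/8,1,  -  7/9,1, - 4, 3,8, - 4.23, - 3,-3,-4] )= [ - 8,-7, - 7, - 6.85, - 4.23, - 4 , - 4,- 4, - 3, - 3, - 2, - 7/9,-3/8 , 1,1,1.44,  3,5,8]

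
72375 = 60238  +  12137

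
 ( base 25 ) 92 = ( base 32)73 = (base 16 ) E3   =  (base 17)D6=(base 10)227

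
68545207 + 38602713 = 107147920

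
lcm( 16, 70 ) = 560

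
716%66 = 56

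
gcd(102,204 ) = 102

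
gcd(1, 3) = 1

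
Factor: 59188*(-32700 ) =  - 2^4*3^1*5^2*109^1*14797^1 = - 1935447600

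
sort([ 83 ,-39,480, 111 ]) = [-39, 83, 111, 480]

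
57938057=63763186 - 5825129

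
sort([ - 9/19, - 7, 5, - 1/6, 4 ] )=[ - 7,  -  9/19, - 1/6, 4,5]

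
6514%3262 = 3252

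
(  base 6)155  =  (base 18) 3H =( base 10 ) 71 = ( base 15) 4b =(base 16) 47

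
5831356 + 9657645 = 15489001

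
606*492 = 298152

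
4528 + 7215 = 11743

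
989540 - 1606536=  -  616996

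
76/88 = 19/22 = 0.86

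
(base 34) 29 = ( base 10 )77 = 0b1001101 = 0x4D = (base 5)302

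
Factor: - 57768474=-2^1*3^1 *19^1 *109^1* 4649^1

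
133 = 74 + 59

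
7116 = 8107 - 991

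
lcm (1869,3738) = 3738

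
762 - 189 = 573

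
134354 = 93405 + 40949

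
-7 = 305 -312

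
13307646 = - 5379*( - 2474)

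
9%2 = 1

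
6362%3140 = 82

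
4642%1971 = 700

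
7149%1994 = 1167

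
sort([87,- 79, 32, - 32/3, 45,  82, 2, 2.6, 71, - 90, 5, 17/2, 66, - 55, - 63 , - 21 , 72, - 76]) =[ - 90, - 79, -76, -63, - 55, - 21, -32/3,2,2.6, 5, 17/2, 32, 45, 66, 71, 72, 82, 87] 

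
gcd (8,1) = 1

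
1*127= 127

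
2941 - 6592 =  - 3651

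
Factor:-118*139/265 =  - 2^1*5^(-1 )*53^ (-1)  *59^1*139^1  =  - 16402/265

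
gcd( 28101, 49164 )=51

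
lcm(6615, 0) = 0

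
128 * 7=896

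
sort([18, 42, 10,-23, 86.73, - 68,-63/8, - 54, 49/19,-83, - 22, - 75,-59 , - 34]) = [ - 83 ,-75, - 68,-59, - 54, - 34, - 23, - 22 ,  -  63/8, 49/19, 10, 18, 42 , 86.73]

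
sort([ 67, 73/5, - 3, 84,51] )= [ - 3, 73/5 , 51, 67 , 84 ] 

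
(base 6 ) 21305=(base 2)101101101001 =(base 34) 2HV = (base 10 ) 2921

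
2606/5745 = 2606/5745 = 0.45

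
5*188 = 940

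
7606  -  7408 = 198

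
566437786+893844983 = 1460282769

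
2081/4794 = 2081/4794 = 0.43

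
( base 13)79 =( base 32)34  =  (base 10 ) 100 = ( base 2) 1100100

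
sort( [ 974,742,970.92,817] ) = [742 , 817,970.92,974]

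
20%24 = 20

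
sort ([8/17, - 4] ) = [-4,8/17 ]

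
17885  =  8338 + 9547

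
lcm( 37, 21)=777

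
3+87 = 90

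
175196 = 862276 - 687080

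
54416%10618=1326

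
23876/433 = 55 + 61/433 = 55.14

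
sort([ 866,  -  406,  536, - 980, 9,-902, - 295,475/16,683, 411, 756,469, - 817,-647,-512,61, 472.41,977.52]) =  [ - 980,-902, - 817,  -  647, - 512,  -  406, - 295, 9,475/16 , 61, 411, 469, 472.41, 536 , 683, 756, 866, 977.52]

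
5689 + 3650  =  9339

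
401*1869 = 749469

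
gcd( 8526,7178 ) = 2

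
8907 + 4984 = 13891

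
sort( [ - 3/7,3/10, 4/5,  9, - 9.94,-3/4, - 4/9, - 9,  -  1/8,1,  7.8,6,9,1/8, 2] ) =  [ - 9.94, - 9, - 3/4, - 4/9,-3/7, -1/8,1/8, 3/10 , 4/5,1,  2,6,7.8, 9,9]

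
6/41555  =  6/41555 =0.00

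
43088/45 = 43088/45= 957.51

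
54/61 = 54/61 = 0.89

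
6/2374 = 3/1187= 0.00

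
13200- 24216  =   - 11016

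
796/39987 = 796/39987 = 0.02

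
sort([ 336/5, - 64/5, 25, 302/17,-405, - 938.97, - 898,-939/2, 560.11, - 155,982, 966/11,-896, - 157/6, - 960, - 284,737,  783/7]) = [ - 960, - 938.97 , - 898, - 896 , - 939/2, - 405,  -  284, - 155, - 157/6, - 64/5, 302/17, 25,336/5, 966/11, 783/7,560.11, 737,982]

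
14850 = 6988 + 7862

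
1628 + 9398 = 11026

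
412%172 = 68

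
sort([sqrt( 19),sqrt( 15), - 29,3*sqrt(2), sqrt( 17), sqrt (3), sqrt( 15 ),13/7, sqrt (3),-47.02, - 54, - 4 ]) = [ - 54, - 47.02,-29, - 4,sqrt( 3 ),sqrt( 3), 13/7,sqrt( 15), sqrt( 15 ),  sqrt(17 ), 3*sqrt( 2 ), sqrt(19 ) ]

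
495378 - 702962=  - 207584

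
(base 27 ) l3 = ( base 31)ic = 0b1000111010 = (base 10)570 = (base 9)703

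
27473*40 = 1098920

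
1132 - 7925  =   - 6793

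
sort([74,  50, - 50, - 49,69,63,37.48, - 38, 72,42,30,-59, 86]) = [ - 59, - 50, - 49, - 38,  30, 37.48,42,50,63,69,72,74,86 ]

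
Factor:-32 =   -  2^5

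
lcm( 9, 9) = 9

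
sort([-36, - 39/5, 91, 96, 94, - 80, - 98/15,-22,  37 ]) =[-80, - 36, - 22, - 39/5 , - 98/15,  37,91,94,96]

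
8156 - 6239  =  1917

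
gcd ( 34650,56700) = 3150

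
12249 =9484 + 2765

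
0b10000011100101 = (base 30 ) 9al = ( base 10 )8421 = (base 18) 17HF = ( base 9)12486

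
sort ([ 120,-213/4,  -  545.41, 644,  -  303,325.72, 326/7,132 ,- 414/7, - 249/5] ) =[-545.41, - 303, - 414/7,-213/4, - 249/5,326/7,  120,132,325.72, 644]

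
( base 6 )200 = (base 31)2A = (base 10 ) 72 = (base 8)110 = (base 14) 52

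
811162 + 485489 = 1296651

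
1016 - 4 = 1012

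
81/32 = 81/32 = 2.53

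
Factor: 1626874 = 2^1*151^1*5387^1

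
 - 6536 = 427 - 6963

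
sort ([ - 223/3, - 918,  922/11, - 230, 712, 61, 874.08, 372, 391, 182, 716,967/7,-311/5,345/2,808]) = [ - 918 , - 230, - 223/3, - 311/5, 61, 922/11, 967/7, 345/2,182, 372, 391,712,716, 808,874.08]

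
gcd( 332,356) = 4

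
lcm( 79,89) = 7031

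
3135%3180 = 3135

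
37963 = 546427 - 508464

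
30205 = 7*4315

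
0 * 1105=0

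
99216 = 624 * 159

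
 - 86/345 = -1 + 259/345 = - 0.25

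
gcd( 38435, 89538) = 1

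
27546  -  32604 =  - 5058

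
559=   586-27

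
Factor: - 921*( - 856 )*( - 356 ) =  -280661856 = -  2^5*3^1*89^1*107^1*307^1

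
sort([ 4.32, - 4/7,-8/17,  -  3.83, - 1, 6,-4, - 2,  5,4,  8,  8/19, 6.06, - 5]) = [-5, - 4, - 3.83 ,-2, - 1, - 4/7, - 8/17,8/19, 4,4.32,5,6,  6.06,  8]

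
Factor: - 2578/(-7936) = 1289/3968 = 2^( - 7)*31^(-1)*1289^1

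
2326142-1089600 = 1236542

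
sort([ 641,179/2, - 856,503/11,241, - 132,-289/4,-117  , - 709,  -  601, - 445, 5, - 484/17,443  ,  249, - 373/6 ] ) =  [-856,-709, -601 , - 445, - 132, - 117,-289/4 , - 373/6,-484/17,5,  503/11,179/2,241 , 249,443 , 641 ] 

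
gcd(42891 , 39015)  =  51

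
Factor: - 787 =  - 787^1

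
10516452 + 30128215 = 40644667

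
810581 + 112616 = 923197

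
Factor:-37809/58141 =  - 3^2*53^( - 1)*1097^(-1) *4201^1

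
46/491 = 46/491 = 0.09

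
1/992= 1/992 = 0.00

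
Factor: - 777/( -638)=2^( - 1)*3^1*7^1*11^ ( - 1)*29^( - 1)*37^1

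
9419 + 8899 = 18318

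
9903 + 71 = 9974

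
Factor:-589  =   - 19^1*31^1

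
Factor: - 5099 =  - 5099^1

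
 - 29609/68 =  - 436+39/68= - 435.43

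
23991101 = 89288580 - 65297479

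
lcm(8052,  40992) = 450912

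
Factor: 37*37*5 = 6845 = 5^1 *37^2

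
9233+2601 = 11834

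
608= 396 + 212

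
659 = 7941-7282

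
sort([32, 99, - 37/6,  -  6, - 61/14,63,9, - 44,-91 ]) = [ - 91, - 44, - 37/6, - 6, -61/14,9,32,63, 99]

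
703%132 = 43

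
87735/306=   286  +  73/102 = 286.72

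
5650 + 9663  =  15313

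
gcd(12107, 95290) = 1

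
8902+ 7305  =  16207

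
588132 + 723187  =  1311319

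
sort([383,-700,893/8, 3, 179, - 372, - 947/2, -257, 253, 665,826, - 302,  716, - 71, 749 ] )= [ - 700, - 947/2, - 372,- 302, - 257, - 71, 3, 893/8, 179,  253,383, 665,716,749, 826]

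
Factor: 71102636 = 2^2*11^1*17^1 *19^1*5003^1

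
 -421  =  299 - 720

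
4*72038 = 288152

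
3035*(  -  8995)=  - 27299825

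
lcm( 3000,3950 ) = 237000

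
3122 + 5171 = 8293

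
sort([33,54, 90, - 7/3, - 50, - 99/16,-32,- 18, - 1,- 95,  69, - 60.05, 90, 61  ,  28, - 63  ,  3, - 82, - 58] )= [-95,  -  82, - 63,-60.05, - 58 , - 50,-32, - 18, - 99/16, - 7/3,  -  1, 3 , 28,33,  54,  61,69, 90, 90 ]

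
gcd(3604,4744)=4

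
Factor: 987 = 3^1*7^1*47^1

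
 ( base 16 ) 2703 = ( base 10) 9987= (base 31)AC5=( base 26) ek3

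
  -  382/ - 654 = 191/327 = 0.58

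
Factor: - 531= - 3^2*59^1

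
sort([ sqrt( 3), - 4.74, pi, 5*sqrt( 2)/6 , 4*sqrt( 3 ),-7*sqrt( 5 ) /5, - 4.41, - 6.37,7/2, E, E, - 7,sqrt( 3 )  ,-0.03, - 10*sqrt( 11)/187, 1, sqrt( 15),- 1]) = [ - 7, - 6.37, - 4.74, - 4.41,-7 *sqrt( 5 )/5,-1,-10*sqrt( 11)/187, - 0.03, 1, 5*sqrt( 2)/6,sqrt(3 ),  sqrt( 3),E, E , pi,7/2, sqrt( 15 ), 4 * sqrt (3) ] 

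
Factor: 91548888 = 2^3*3^1*1223^1 * 3119^1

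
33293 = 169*197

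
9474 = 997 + 8477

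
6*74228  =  445368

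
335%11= 5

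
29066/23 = 1263+17/23 = 1263.74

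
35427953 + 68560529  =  103988482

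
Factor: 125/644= 2^( - 2 )*5^3*7^( - 1)*23^( - 1)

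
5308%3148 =2160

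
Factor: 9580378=2^1*1069^1* 4481^1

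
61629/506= 61629/506= 121.80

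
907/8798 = 907/8798 = 0.10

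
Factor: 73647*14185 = 3^2 * 5^1*7^2*167^1*2837^1=1044682695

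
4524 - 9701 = -5177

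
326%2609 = 326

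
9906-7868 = 2038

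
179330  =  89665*2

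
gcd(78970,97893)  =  149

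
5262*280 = 1473360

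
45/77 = 45/77= 0.58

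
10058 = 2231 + 7827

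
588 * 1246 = 732648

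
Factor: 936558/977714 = 3^2 * 7^1*433^( - 1) *1129^( - 1) * 7433^1 = 468279/488857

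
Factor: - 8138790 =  - 2^1 * 3^2*5^1 *11^1*8221^1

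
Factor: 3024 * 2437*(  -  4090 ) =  - 30141205920 = -2^5 * 3^3 *5^1*7^1 * 409^1*2437^1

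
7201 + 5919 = 13120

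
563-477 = 86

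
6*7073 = 42438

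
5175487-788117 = 4387370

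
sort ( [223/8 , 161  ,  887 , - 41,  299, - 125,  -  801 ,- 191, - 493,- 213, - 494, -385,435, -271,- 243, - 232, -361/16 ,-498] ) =[ - 801, - 498 , - 494, - 493, - 385, - 271, - 243, - 232, - 213,  -  191, - 125, - 41, - 361/16,223/8,161,  299 , 435,  887 ]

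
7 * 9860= 69020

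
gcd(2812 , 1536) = 4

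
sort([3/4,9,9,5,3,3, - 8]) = [ - 8,3/4, 3,3,5,9, 9] 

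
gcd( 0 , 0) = 0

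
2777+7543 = 10320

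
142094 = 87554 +54540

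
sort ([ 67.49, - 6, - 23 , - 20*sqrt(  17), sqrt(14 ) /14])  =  [- 20 * sqrt(17), - 23 , - 6, sqrt(14 )/14, 67.49 ]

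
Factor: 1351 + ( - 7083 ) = - 5732 = - 2^2*1433^1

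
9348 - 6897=2451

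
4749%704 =525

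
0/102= 0= 0.00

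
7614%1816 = 350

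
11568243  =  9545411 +2022832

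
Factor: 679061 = 37^1*18353^1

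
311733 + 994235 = 1305968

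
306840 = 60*5114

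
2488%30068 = 2488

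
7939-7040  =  899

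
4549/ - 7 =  - 4549/7 = - 649.86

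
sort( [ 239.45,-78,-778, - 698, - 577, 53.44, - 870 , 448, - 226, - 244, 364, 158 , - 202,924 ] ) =[ - 870, - 778,- 698, - 577, - 244, - 226,- 202, - 78, 53.44, 158 , 239.45  ,  364, 448,924]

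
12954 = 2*6477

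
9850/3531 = 9850/3531=2.79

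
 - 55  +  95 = 40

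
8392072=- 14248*( - 589 ) 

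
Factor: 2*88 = 176 = 2^4*11^1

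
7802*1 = 7802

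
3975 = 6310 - 2335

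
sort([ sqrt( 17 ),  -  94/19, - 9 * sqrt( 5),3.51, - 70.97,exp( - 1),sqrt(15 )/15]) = [ - 70.97,- 9*sqrt(5), - 94/19,sqrt(15 ) /15,  exp( - 1),3.51,sqrt (17 )]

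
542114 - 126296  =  415818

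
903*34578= 31223934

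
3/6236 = 3/6236  =  0.00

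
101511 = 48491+53020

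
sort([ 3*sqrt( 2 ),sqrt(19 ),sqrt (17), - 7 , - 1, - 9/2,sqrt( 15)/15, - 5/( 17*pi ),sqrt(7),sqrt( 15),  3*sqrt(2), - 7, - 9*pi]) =[ - 9*pi, - 7, - 7, - 9/2, - 1, - 5/( 17*pi),sqrt( 15 )/15, sqrt( 7) , sqrt( 15),sqrt( 17),  3*sqrt(2),  3*sqrt(2), sqrt( 19)]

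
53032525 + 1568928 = 54601453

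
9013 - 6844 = 2169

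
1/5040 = 1/5040 = 0.00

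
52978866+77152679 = 130131545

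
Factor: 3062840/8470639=2^3* 5^1*11^1*29^(-1)*6961^1 * 292091^(-1)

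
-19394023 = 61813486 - 81207509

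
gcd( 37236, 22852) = 116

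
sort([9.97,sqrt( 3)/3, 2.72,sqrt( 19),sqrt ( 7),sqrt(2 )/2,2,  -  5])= [ - 5,  sqrt(3)/3,sqrt(2)/2, 2,sqrt(7 ), 2.72, sqrt(19) , 9.97]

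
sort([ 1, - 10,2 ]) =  [  -  10, 1,2] 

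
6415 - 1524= 4891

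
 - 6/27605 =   -  6/27605=- 0.00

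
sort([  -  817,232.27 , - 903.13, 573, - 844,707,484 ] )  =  [  -  903.13,  -  844, - 817, 232.27, 484, 573,707]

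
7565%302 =15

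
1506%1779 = 1506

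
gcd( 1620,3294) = 54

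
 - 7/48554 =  - 7/48554 = - 0.00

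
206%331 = 206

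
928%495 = 433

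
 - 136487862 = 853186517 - 989674379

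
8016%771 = 306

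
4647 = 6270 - 1623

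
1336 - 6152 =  - 4816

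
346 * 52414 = 18135244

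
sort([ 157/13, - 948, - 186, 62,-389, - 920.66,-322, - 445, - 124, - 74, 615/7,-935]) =[ -948, - 935, - 920.66, - 445, - 389, - 322, - 186 , -124, - 74,157/13, 62,615/7]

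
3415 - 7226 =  - 3811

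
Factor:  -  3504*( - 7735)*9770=264800608800 = 2^5*3^1*5^2*7^1*13^1*17^1*73^1 * 977^1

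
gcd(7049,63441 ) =7049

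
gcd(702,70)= 2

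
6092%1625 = 1217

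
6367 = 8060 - 1693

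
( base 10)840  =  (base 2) 1101001000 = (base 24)1b0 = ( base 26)168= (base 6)3520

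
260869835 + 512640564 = 773510399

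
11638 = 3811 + 7827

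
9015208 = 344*26207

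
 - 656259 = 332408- 988667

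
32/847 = 32/847 =0.04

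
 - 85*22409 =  - 1904765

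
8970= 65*138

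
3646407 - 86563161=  - 82916754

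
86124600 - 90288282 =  - 4163682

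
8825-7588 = 1237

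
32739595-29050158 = 3689437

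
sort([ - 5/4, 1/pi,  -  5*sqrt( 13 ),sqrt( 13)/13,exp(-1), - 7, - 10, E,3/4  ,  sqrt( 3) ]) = [ - 5*sqrt( 13), - 10,-7, - 5/4,sqrt( 13)/13, 1/pi,exp( - 1 ), 3/4,sqrt( 3), E] 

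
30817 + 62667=93484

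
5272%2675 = 2597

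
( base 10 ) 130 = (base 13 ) A0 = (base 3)11211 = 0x82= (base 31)46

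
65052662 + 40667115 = 105719777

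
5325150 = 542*9825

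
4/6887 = 4/6887 = 0.00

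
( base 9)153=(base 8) 201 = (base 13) 9c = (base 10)129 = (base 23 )5e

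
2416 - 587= 1829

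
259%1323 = 259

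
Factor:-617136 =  - 2^4*3^1 *13^1*23^1*43^1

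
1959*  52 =101868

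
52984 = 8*6623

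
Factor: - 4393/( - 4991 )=191/217   =  7^( - 1)*31^( - 1)*191^1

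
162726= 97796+64930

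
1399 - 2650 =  - 1251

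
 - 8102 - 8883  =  -16985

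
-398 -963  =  -1361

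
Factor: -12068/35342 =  - 2^1 * 7^1*41^ (- 1) = - 14/41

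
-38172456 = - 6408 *5957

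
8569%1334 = 565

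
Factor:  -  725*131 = -94975= -  5^2*29^1*131^1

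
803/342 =2+ 119/342 = 2.35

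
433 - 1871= - 1438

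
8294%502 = 262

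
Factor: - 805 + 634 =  - 3^2* 19^1 = - 171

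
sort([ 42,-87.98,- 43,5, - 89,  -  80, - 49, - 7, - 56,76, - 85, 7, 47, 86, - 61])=[ - 89, - 87.98,-85 , - 80,  -  61, - 56, - 49, - 43,-7, 5, 7,  42, 47 , 76, 86]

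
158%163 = 158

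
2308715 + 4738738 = 7047453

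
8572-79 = 8493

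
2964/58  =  51+3/29= 51.10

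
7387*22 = 162514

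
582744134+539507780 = 1122251914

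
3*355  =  1065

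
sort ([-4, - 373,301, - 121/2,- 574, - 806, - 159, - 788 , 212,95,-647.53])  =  [-806, - 788,-647.53, - 574 , - 373,  -  159,  -  121/2, - 4,  95, 212 , 301] 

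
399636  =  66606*6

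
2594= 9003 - 6409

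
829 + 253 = 1082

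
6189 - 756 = 5433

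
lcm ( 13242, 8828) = 26484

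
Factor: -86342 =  - 2^1 * 23^1 * 1877^1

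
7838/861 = 7838/861 = 9.10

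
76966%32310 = 12346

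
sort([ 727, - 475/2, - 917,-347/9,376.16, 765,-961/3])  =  [ - 917,-961/3, - 475/2 ,- 347/9,376.16,727 , 765]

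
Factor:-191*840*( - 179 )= 28718760 = 2^3*3^1*5^1*7^1*179^1*191^1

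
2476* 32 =79232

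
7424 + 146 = 7570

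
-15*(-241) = 3615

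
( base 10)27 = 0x1b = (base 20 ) 17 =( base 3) 1000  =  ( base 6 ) 43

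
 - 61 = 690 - 751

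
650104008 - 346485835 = 303618173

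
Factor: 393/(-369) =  - 131/123  =  -3^ ( - 1 )*41^(-1 )*131^1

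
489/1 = 489 = 489.00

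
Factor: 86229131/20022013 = 11^(-1)*149^1*193^( - 1 )*9431^( - 1)*578719^1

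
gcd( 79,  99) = 1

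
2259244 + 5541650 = 7800894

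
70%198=70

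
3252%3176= 76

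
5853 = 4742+1111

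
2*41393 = 82786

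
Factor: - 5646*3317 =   -  2^1*3^1*31^1*107^1*941^1=-18727782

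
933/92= 10 + 13/92 =10.14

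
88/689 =88/689  =  0.13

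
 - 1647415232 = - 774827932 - 872587300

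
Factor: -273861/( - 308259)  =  3^2*23^1*233^ ( - 1) = 207/233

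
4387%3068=1319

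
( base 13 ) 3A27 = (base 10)8314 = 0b10000001111010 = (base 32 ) 83q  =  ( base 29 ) 9PK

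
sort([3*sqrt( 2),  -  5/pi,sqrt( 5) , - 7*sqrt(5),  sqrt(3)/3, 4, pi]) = [ - 7 *sqrt( 5 ), - 5/pi, sqrt( 3)/3,sqrt ( 5 ), pi,  4  ,  3*sqrt(2 )]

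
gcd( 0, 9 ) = 9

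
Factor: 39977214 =2^1*3^1*41^1*101^1*1609^1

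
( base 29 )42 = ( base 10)118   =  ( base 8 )166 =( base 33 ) 3j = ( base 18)6a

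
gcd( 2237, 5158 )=1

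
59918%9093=5360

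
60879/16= 60879/16 = 3804.94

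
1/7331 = 1/7331 = 0.00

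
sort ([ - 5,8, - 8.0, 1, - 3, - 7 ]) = [ - 8.0, - 7,-5,-3,1,8 ]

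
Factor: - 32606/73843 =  - 2^1*7^( - 1 )*11^( -1 )  *17^1 = - 34/77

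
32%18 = 14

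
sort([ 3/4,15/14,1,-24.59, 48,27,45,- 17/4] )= [ -24.59, - 17/4,3/4,1,15/14, 27,45,48 ] 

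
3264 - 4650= - 1386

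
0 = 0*41387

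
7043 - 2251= 4792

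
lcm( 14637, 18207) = 746487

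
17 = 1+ 16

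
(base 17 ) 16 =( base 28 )N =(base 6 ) 35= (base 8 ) 27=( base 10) 23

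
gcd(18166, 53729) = 1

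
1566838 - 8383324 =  - 6816486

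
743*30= 22290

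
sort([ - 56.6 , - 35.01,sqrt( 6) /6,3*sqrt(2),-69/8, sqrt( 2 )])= [ - 56.6, - 35.01,  -  69/8,sqrt(6)/6,sqrt(2 ),3 * sqrt(2 )] 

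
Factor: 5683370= 2^1*5^1*7^1 * 11^3*61^1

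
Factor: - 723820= - 2^2*5^1*36191^1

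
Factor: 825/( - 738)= - 275/246  =  - 2^( - 1)*3^( - 1 )*5^2 * 11^1*41^( - 1)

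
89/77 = 89/77 = 1.16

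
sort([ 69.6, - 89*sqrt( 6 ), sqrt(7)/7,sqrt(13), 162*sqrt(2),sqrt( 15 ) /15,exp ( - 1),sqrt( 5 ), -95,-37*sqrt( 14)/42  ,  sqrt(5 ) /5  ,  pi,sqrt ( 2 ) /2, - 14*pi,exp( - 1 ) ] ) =[ - 89 * sqrt( 6 ),  -  95, - 14*pi, - 37*sqrt(14 )/42, sqrt(15 ) /15,exp ( - 1 ),exp(  -  1), sqrt( 7) /7, sqrt(5)/5 , sqrt(2) /2 , sqrt(5),pi,sqrt( 13 ),  69.6,162*sqrt( 2)]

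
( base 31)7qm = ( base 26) b4f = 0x1d83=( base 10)7555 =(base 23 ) E6B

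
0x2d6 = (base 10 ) 726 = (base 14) 39c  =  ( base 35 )KQ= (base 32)MM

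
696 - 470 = 226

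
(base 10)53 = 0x35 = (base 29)1O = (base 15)38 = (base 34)1j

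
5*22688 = 113440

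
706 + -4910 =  - 4204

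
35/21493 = 35/21493= 0.00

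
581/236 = 2 + 109/236 = 2.46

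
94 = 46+48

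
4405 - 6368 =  - 1963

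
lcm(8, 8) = 8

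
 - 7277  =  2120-9397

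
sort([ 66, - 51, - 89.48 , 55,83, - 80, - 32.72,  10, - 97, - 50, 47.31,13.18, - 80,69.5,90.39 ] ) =[-97, - 89.48, - 80,- 80,-51, - 50, - 32.72, 10, 13.18,  47.31,55,  66, 69.5,83,90.39 ]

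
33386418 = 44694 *747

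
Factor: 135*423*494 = 28209870 = 2^1*3^5*5^1* 13^1*19^1*47^1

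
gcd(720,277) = 1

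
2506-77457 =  - 74951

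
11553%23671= 11553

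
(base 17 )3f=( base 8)102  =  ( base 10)66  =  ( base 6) 150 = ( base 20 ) 36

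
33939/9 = 3771 = 3771.00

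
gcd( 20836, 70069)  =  1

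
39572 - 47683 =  - 8111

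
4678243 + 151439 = 4829682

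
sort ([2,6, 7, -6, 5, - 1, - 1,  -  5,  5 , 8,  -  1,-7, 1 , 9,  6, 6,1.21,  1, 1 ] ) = [ - 7,-6, - 5, - 1 ,-1,  -  1, 1, 1, 1, 1.21,  2 , 5, 5, 6, 6,6,  7, 8,9]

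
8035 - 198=7837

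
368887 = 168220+200667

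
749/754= 749/754 = 0.99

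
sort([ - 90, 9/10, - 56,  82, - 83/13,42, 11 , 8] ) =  [ - 90,  -  56,-83/13 , 9/10, 8,  11,42 , 82]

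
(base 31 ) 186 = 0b10010111111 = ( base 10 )1215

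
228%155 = 73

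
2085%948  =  189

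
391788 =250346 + 141442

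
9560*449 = 4292440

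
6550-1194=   5356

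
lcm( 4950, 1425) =94050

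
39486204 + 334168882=373655086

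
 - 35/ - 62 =35/62 = 0.56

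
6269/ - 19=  - 330+1/19= -329.95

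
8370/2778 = 3+6/463=3.01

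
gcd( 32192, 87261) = 1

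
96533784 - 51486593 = 45047191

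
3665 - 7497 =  - 3832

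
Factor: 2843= 2843^1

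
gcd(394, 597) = 1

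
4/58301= 4/58301 = 0.00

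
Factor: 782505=3^2*  5^1*17389^1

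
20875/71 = 20875/71 = 294.01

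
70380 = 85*828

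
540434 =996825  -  456391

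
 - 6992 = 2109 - 9101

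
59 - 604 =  - 545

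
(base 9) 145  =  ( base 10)122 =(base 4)1322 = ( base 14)8a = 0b1111010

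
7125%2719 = 1687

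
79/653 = 79/653 = 0.12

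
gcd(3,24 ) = 3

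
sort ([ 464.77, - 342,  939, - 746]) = [-746, - 342,464.77,939 ] 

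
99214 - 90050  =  9164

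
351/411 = 117/137 = 0.85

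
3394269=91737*37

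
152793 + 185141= 337934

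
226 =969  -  743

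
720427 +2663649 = 3384076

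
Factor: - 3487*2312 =-8061944 = - 2^3*11^1*17^2*317^1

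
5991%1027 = 856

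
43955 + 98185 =142140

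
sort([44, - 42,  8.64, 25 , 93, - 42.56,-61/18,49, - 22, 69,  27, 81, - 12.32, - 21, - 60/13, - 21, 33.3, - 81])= [  -  81, - 42.56, - 42, - 22,-21,-21, - 12.32,-60/13, - 61/18,  8.64,25, 27,33.3, 44,49, 69, 81, 93]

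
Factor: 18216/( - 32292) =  - 2^1*3^( - 1)*11^1 * 13^( - 1 ) = - 22/39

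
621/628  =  621/628=0.99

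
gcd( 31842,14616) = 522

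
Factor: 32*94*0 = 0^1 = 0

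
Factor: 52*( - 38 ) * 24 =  - 47424 = -2^6 * 3^1*13^1 * 19^1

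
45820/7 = 6545 +5/7 = 6545.71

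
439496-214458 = 225038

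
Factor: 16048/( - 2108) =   -  2^2*31^( - 1 )*59^1 = - 236/31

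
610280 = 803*760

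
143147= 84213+58934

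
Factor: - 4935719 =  - 4935719^1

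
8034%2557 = 363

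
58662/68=29331/34=862.68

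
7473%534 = 531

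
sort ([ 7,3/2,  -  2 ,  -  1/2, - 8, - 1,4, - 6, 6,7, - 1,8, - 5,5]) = [ - 8, - 6, - 5, - 2 , - 1, - 1, - 1/2, 3/2,4,  5,6, 7,7, 8]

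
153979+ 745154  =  899133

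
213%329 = 213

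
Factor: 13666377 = 3^1*19^2*12619^1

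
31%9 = 4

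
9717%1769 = 872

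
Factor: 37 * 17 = 17^1 * 37^1 = 629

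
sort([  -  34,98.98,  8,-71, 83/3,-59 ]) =[ - 71, - 59,-34, 8, 83/3,98.98]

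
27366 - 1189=26177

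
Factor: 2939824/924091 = 2^4*7^( - 2)*43^1*4273^1*18859^( - 1)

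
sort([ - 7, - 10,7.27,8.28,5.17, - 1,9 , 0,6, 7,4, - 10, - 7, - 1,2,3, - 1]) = [ - 10, -10, - 7, - 7,-1, - 1, - 1,0, 2, 3, 4, 5.17,  6,7,7.27, 8.28,9 ]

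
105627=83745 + 21882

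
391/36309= 391/36309= 0.01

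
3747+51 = 3798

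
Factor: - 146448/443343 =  - 2^4 * 3^3 * 17^( - 1)*113^1 * 8693^(- 1) = - 48816/147781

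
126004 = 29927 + 96077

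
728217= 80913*9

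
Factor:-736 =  - 2^5*23^1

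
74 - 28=46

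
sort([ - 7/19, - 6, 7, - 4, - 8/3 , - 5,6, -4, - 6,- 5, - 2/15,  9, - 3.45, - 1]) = [ - 6,-6, - 5, - 5,-4,  -  4, - 3.45, - 8/3,  -  1,  -  7/19, - 2/15,6 , 7, 9]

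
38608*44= 1698752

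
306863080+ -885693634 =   -  578830554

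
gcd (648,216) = 216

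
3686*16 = 58976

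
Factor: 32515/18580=2^(  -  2 )*7^1 = 7/4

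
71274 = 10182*7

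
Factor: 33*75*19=3^2*5^2*11^1*19^1 = 47025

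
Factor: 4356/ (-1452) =-3 = -3^1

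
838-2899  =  -2061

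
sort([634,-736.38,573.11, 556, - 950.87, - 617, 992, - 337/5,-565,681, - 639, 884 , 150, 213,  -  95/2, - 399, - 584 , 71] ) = [-950.87, - 736.38, - 639  , - 617,-584,  -  565, - 399, - 337/5, - 95/2, 71, 150, 213, 556, 573.11, 634, 681,884, 992 ] 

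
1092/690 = 182/115 = 1.58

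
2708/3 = 2708/3 = 902.67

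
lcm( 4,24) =24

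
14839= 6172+8667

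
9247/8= 9247/8 = 1155.88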